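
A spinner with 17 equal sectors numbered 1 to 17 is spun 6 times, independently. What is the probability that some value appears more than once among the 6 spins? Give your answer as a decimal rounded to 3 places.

P(all 6 different) = 17/17 · 16/17 · ··· · 12/17 ≈ 0.369.
P(at least two equal) = 1 − 0.369 = 0.631.

0.631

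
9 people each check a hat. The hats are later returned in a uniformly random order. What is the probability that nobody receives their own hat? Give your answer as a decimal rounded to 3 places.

This is the derangement probability: permutations of 9 with no fixed point.
D(9) = 9! · (1 − 1/1! + 1/2! − ··· + (−1)^9/9!) = 133496.
P = 133496/362880 = 16687/45360 ≈ 0.368.

0.368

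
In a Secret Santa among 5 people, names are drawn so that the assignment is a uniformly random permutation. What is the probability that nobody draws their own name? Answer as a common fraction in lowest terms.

This is the derangement probability: permutations of 5 with no fixed point.
D(5) = 5! · (1 − 1/1! + 1/2! − ··· + (−1)^5/5!) = 44.
P = 44/120 = 11/30.

11/30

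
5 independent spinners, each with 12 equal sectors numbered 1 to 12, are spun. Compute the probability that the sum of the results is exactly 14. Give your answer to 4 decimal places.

0.0029

There are 12^5 = 248832 equally likely outcomes.
The number of ordered 5-tuples from {1,…,12} summing to 14 is 715.
P(sum = 14) = 715/248832 ≈ 0.0029.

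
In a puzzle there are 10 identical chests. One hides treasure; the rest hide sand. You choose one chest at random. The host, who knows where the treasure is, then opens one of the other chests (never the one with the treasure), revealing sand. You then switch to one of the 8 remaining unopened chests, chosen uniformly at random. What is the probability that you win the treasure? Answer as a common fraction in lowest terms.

9/80

Your original chest holds the treasure with probability 1/10, so the other 9 collectively hold it with probability 9/10.
The host can always find an empty chest to open, so this doesn't change that 9/10; it is now spread over the 8 remaining unopened chests.
P(win by switching) = (9/10) · (1/8) = 9/80.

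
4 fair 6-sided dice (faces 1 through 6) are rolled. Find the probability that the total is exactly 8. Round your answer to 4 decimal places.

0.0270

There are 6^4 = 1296 equally likely outcomes.
The number of ordered 4-tuples from {1,…,6} summing to 8 is 35.
P(sum = 8) = 35/1296 ≈ 0.0270.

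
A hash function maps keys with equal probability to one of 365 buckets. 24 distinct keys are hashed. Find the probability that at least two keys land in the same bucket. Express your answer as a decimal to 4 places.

It's easier to compute the probability that all 24 are distinct.
P(all distinct) = 365/365 · 364/365 · ··· · 342/365 ≈ 0.4617.
So the probability of at least one match is 1 − 0.4617 = 0.5383.

0.5383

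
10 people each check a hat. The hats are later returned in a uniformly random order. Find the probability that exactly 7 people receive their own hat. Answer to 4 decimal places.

0.0001

Choose which 7 of the 10 are fixed: C(10,7) = 120 ways.
The remaining 3 must have no fixed point: D(3) = 2.
P = 120·2/3628800 = 1/15120 ≈ 0.0001.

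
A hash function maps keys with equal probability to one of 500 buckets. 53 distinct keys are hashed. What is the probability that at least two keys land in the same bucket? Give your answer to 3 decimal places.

It's easier to compute the probability that all 53 are distinct.
P(all distinct) = 500/500 · 499/500 · ··· · 448/500 ≈ 0.057.
So the probability of at least one match is 1 − 0.057 = 0.943.

0.943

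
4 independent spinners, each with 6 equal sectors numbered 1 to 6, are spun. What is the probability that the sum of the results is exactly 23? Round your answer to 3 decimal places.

There are 6^4 = 1296 equally likely outcomes.
The number of ordered 4-tuples from {1,…,6} summing to 23 is 4.
P(sum = 23) = 4/1296 = 1/324 ≈ 0.003.

0.003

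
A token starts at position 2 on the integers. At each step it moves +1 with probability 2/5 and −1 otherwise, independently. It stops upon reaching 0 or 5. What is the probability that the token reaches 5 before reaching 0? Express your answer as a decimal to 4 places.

Let r = q/p = (3/5)/(2/5) = 3/2. The recurrence P(i) = p·P(i+1) + q·P(i−1) with P(0)=0, P(5)=1 gives P(i) = (1 − r^i)/(1 − r^5).
P(2) = (1 − (3/2)^2) / (1 − (3/2)^5) = 40/211 ≈ 0.1896.

0.1896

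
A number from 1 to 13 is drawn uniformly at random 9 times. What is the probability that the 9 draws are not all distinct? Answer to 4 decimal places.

0.9755

P(all 9 different) = 13/13 · 12/13 · ··· · 5/13 ≈ 0.0245.
P(at least two equal) = 1 − 0.0245 = 0.9755.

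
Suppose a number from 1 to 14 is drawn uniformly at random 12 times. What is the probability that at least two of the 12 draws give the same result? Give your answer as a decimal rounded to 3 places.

P(all 12 different) = 14/14 · 13/14 · ··· · 3/14 ≈ 0.001.
P(at least two equal) = 1 − 0.001 = 0.999.

0.999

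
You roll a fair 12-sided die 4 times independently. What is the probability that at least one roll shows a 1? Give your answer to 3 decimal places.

0.294

P(no roll shows a 1) = (11/12)^4 ≈ 0.706.
P(at least one) = 1 − 0.706 = 0.294.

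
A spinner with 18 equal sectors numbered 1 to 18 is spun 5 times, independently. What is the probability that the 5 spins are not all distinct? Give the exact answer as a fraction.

997/2187

P(all 5 different) = 18/18 · 17/18 · ··· · 14/18 = 1190/2187.
P(at least two equal) = 1 − 1190/2187 = 997/2187.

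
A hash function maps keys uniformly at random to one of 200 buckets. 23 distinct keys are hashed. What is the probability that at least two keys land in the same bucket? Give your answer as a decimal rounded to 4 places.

0.7316

It's easier to compute the probability that all 23 are distinct.
P(all distinct) = 200/200 · 199/200 · ··· · 178/200 ≈ 0.2684.
So the probability of at least one match is 1 − 0.2684 = 0.7316.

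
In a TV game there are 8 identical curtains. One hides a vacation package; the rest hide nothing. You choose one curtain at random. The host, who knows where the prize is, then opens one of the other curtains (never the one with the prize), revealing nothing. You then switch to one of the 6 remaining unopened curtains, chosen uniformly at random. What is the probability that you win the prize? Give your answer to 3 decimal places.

0.146

Your original curtain holds the prize with probability 1/8, so the other 7 collectively hold it with probability 7/8.
The host can always find an empty curtain to open, so this doesn't change that 7/8; it is now spread over the 6 remaining unopened curtains.
P(win by switching) = (7/8) · (1/6) = 7/48 ≈ 0.146.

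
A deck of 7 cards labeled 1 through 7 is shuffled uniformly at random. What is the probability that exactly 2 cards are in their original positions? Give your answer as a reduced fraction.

11/60

Choose which 2 of the 7 are fixed: C(7,2) = 21 ways.
The remaining 5 must have no fixed point: D(5) = 44.
P = 21·44/5040 = 11/60.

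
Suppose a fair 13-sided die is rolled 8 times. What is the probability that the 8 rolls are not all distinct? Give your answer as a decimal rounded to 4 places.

P(all 8 different) = 13/13 · 12/13 · ··· · 6/13 ≈ 0.0636.
P(at least two equal) = 1 − 0.0636 = 0.9364.

0.9364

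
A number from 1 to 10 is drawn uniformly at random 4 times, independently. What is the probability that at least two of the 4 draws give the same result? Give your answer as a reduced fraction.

62/125

P(all 4 different) = 10/10 · 9/10 · ··· · 7/10 = 63/125.
P(at least two equal) = 1 − 63/125 = 62/125.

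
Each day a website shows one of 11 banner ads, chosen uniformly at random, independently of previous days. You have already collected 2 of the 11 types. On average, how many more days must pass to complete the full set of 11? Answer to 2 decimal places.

Starting from 2 distinct types, each trial gives a new one with probability (11−i)/11 when i types are held, so the wait for the next new type is 11/(11−i).
E = 11/9 + 11/8 + 11/7 + 11/6 + 11/5 + 11/4 + 11/3 + 11/2 + 11/1 = 78419/2520 ≈ 31.12.

31.12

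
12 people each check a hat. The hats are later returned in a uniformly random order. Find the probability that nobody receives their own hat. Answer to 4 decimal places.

This is the derangement probability: permutations of 12 with no fixed point.
D(12) = 12! · (1 − 1/1! + 1/2! − ··· + (−1)^12/12!) = 176214841.
P = 176214841/479001600 = 16019531/43545600 ≈ 0.3679.

0.3679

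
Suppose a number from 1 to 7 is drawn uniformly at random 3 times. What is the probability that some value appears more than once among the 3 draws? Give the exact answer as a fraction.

19/49

P(all 3 different) = 7/7 · 6/7 · ··· · 5/7 = 30/49.
P(at least two equal) = 1 − 30/49 = 19/49.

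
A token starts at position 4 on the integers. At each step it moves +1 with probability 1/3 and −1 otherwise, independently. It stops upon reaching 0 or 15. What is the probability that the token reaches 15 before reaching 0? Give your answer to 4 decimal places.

0.0005

Let r = q/p = (2/3)/(1/3) = 2. The recurrence P(i) = p·P(i+1) + q·P(i−1) with P(0)=0, P(15)=1 gives P(i) = (1 − r^i)/(1 − r^15).
P(4) = (1 − (2)^4) / (1 − (2)^15) = 15/32767 ≈ 0.0005.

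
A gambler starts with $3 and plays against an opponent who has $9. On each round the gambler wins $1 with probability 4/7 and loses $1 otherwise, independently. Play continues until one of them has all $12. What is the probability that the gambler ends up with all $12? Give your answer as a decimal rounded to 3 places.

Let r = q/p = (3/7)/(4/7) = 3/4. The recurrence P(i) = p·P(i+1) + q·P(i−1) with P(0)=0, P(12)=1 gives P(i) = (1 − r^i)/(1 − r^12).
P(3) = (1 − (3/4)^3) / (1 − (3/4)^12) = 262144/439075 ≈ 0.597.

0.597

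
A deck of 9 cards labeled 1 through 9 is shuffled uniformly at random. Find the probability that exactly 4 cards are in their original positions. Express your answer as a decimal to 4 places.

Choose which 4 of the 9 are fixed: C(9,4) = 126 ways.
The remaining 5 must have no fixed point: D(5) = 44.
P = 126·44/362880 = 11/720 ≈ 0.0153.

0.0153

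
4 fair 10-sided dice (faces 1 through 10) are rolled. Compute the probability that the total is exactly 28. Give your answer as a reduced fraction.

83/2000

There are 10^4 = 10000 equally likely outcomes.
The number of ordered 4-tuples from {1,…,10} summing to 28 is 415.
P(sum = 28) = 415/10000 = 83/2000.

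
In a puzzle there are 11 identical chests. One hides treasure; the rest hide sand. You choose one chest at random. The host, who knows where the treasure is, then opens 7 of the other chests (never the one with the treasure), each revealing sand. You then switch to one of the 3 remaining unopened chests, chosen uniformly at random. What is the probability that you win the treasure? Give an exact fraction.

Your original chest holds the treasure with probability 1/11, so the other 10 collectively hold it with probability 10/11.
The host can always find 7 empty chests to open, so the reveals don't change that 10/11; it is now spread over the 3 remaining unopened chests.
P(win by switching) = (10/11) · (1/3) = 10/33.

10/33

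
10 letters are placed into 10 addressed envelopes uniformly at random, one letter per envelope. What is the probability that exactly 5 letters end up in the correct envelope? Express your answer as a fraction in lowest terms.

11/3600

Choose which 5 of the 10 are fixed: C(10,5) = 252 ways.
The remaining 5 must have no fixed point: D(5) = 44.
P = 252·44/3628800 = 11/3600.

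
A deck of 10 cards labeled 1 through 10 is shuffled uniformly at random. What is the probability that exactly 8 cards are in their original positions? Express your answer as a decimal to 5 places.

Choose which 8 of the 10 are fixed: C(10,8) = 45 ways.
The remaining 2 must have no fixed point: D(2) = 1.
P = 45·1/3628800 = 1/80640 ≈ 0.00001.

0.00001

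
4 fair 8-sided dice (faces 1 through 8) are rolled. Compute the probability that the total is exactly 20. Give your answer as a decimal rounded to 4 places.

0.0769

There are 8^4 = 4096 equally likely outcomes.
The number of ordered 4-tuples from {1,…,8} summing to 20 is 315.
P(sum = 20) = 315/4096 ≈ 0.0769.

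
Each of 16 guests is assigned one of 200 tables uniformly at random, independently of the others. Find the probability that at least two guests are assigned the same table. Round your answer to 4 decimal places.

0.4600

It's easier to compute the probability that all 16 are distinct.
P(all distinct) = 200/200 · 199/200 · ··· · 185/200 ≈ 0.5400.
So the probability of at least one match is 1 − 0.5400 = 0.4600.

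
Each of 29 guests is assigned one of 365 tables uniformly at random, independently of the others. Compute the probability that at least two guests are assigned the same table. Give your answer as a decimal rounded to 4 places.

It's easier to compute the probability that all 29 are distinct.
P(all distinct) = 365/365 · 364/365 · ··· · 337/365 ≈ 0.3190.
So the probability of at least one match is 1 − 0.3190 = 0.6810.

0.6810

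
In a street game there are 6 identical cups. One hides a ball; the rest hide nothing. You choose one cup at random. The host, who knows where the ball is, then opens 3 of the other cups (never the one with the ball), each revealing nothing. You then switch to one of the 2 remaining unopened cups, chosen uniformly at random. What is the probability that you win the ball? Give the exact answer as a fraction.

5/12

Your original cup holds the ball with probability 1/6, so the other 5 collectively hold it with probability 5/6.
The host can always find 3 empty cups to open, so the reveals don't change that 5/6; it is now spread over the 2 remaining unopened cups.
P(win by switching) = (5/6) · (1/2) = 5/12.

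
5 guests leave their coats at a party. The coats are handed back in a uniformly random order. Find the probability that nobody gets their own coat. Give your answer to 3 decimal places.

This is the derangement probability: permutations of 5 with no fixed point.
D(5) = 5! · (1 − 1/1! + 1/2! − ··· + (−1)^5/5!) = 44.
P = 44/120 = 11/30 ≈ 0.367.

0.367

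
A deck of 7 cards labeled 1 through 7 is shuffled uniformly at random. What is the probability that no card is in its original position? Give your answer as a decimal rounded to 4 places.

This is the derangement probability: permutations of 7 with no fixed point.
D(7) = 7! · (1 − 1/1! + 1/2! − ··· + (−1)^7/7!) = 1854.
P = 1854/5040 = 103/280 ≈ 0.3679.

0.3679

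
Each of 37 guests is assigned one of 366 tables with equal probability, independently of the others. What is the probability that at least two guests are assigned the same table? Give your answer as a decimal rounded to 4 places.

0.8479

It's easier to compute the probability that all 37 are distinct.
P(all distinct) = 366/366 · 365/366 · ··· · 330/366 ≈ 0.1521.
So the probability of at least one match is 1 − 0.1521 = 0.8479.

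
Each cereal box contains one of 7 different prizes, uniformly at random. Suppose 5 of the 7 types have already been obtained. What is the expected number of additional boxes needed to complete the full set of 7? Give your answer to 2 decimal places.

Starting from 5 distinct types, each trial gives a new one with probability (7−i)/7 when i types are held, so the wait for the next new type is 7/(7−i).
E = 7/2 + 7/1 = 21/2 ≈ 10.50.

10.50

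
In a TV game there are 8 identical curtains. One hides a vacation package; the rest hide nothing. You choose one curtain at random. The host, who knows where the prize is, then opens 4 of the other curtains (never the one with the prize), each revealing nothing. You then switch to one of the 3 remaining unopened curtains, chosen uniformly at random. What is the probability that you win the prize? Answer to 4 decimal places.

0.2917

Your original curtain holds the prize with probability 1/8, so the other 7 collectively hold it with probability 7/8.
The host can always find 4 empty curtains to open, so the reveals don't change that 7/8; it is now spread over the 3 remaining unopened curtains.
P(win by switching) = (7/8) · (1/3) = 7/24 ≈ 0.2917.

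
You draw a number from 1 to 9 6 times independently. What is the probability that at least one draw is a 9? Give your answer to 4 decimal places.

0.5067

P(no draw is a 9) = (8/9)^6 ≈ 0.4933.
P(at least one) = 1 − 0.4933 = 0.5067.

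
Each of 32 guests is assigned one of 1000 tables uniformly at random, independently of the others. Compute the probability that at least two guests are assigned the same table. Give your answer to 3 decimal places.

0.394

It's easier to compute the probability that all 32 are distinct.
P(all distinct) = 1000/1000 · 999/1000 · ··· · 969/1000 ≈ 0.606.
So the probability of at least one match is 1 − 0.606 = 0.394.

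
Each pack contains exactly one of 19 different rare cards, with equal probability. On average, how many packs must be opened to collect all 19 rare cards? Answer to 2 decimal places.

67.41

After i distinct types are collected, each trial gives a new one with probability (19−i)/19, so the expected wait for the next new type is 19/(19−i).
E = 19/19 + 19/18 + 19/17 + 19/16 + 19/15 + 19/14 + 19/13 + 19/12 + 19/11 + 19/10 + 19/9 + 19/8 + 19/7 + 19/6 + 19/5 + 19/4 + 19/3 + 19/2 + 19/1 = 275295799/4084080 ≈ 67.41.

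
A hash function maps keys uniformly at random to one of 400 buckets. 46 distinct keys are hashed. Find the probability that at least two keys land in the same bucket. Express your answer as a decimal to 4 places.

It's easier to compute the probability that all 46 are distinct.
P(all distinct) = 400/400 · 399/400 · ··· · 355/400 ≈ 0.0678.
So the probability of at least one match is 1 − 0.0678 = 0.9322.

0.9322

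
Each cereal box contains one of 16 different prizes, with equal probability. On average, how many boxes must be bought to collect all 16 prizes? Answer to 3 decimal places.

After i distinct types are collected, each trial gives a new one with probability (16−i)/16, so the expected wait for the next new type is 16/(16−i).
E = 16/16 + 16/15 + 16/14 + 16/13 + 16/12 + 16/11 + 16/10 + 16/9 + 16/8 + 16/7 + 16/6 + 16/5 + 16/4 + 16/3 + 16/2 + 16/1 = 2436559/45045 ≈ 54.092.

54.092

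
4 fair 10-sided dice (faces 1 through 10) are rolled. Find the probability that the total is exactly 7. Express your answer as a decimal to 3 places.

0.002

There are 10^4 = 10000 equally likely outcomes.
The number of ordered 4-tuples from {1,…,10} summing to 7 is 20.
P(sum = 7) = 20/10000 = 1/500 ≈ 0.002.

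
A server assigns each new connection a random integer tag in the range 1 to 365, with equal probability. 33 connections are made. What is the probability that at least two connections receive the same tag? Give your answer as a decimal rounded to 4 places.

It's easier to compute the probability that all 33 are distinct.
P(all distinct) = 365/365 · 364/365 · ··· · 333/365 ≈ 0.2250.
So the probability of at least one match is 1 − 0.2250 = 0.7750.

0.7750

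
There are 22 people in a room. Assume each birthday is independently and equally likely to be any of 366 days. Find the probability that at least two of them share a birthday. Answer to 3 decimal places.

It's easier to compute the probability that all 22 are distinct.
P(all distinct) = 366/366 · 365/366 · ··· · 345/366 ≈ 0.525.
So the probability of at least one match is 1 − 0.525 = 0.475.

0.475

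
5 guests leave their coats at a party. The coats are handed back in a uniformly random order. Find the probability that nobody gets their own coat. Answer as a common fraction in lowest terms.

11/30

This is the derangement probability: permutations of 5 with no fixed point.
D(5) = 5! · (1 − 1/1! + 1/2! − ··· + (−1)^5/5!) = 44.
P = 44/120 = 11/30.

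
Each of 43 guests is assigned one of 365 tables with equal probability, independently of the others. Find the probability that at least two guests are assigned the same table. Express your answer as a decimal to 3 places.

0.924

It's easier to compute the probability that all 43 are distinct.
P(all distinct) = 365/365 · 364/365 · ··· · 323/365 ≈ 0.076.
So the probability of at least one match is 1 − 0.076 = 0.924.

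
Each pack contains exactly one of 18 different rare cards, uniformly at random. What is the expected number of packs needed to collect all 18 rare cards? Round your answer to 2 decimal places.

After i distinct types are collected, each trial gives a new one with probability (18−i)/18, so the expected wait for the next new type is 18/(18−i).
E = 18/18 + 18/17 + 18/16 + 18/15 + 18/14 + 18/13 + 18/12 + 18/11 + 18/10 + 18/9 + 18/8 + 18/7 + 18/6 + 18/5 + 18/4 + 18/3 + 18/2 + 18/1 = 42822903/680680 ≈ 62.91.

62.91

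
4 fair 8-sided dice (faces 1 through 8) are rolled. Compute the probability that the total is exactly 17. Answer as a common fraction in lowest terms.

21/256

There are 8^4 = 4096 equally likely outcomes.
The number of ordered 4-tuples from {1,…,8} summing to 17 is 336.
P(sum = 17) = 336/4096 = 21/256.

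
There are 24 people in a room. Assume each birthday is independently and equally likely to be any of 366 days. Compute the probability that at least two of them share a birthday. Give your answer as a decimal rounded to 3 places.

It's easier to compute the probability that all 24 are distinct.
P(all distinct) = 366/366 · 365/366 · ··· · 343/366 ≈ 0.463.
So the probability of at least one match is 1 − 0.463 = 0.537.

0.537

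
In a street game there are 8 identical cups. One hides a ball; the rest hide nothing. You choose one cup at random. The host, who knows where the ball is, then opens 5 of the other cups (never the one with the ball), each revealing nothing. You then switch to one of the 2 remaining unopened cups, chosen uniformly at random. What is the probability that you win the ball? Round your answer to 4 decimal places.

Your original cup holds the ball with probability 1/8, so the other 7 collectively hold it with probability 7/8.
The host can always find 5 empty cups to open, so the reveals don't change that 7/8; it is now spread over the 2 remaining unopened cups.
P(win by switching) = (7/8) · (1/2) = 7/16 ≈ 0.4375.

0.4375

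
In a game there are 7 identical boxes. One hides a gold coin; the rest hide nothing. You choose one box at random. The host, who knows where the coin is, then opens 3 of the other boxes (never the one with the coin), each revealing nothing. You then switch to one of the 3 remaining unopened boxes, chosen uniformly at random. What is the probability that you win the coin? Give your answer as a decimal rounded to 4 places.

Your original box holds the coin with probability 1/7, so the other 6 collectively hold it with probability 6/7.
The host can always find 3 empty boxes to open, so the reveals don't change that 6/7; it is now spread over the 3 remaining unopened boxes.
P(win by switching) = (6/7) · (1/3) = 2/7 ≈ 0.2857.

0.2857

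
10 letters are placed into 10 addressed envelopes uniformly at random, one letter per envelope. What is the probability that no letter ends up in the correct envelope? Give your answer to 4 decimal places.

This is the derangement probability: permutations of 10 with no fixed point.
D(10) = 10! · (1 − 1/1! + 1/2! − ··· + (−1)^10/10!) = 1334961.
P = 1334961/3628800 = 16481/44800 ≈ 0.3679.

0.3679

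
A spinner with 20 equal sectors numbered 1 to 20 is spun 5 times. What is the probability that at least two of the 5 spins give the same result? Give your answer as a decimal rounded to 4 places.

P(all 5 different) = 20/20 · 19/20 · ··· · 16/20 ≈ 0.5814.
P(at least two equal) = 1 − 0.5814 = 0.4186.

0.4186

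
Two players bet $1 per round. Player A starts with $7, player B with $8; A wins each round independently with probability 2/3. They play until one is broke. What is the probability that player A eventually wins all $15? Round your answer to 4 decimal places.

0.9922

Let r = q/p = (1/3)/(2/3) = 1/2. The recurrence P(i) = p·P(i+1) + q·P(i−1) with P(0)=0, P(15)=1 gives P(i) = (1 − r^i)/(1 − r^15).
P(7) = (1 − (1/2)^7) / (1 − (1/2)^15) = 32512/32767 ≈ 0.9922.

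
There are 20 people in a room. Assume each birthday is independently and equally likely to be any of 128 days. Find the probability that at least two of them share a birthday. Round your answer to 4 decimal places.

0.7911

It's easier to compute the probability that all 20 are distinct.
P(all distinct) = 128/128 · 127/128 · ··· · 109/128 ≈ 0.2089.
So the probability of at least one match is 1 − 0.2089 = 0.7911.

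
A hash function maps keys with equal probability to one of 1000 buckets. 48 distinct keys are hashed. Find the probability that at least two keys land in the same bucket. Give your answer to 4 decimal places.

0.6822

It's easier to compute the probability that all 48 are distinct.
P(all distinct) = 1000/1000 · 999/1000 · ··· · 953/1000 ≈ 0.3178.
So the probability of at least one match is 1 − 0.3178 = 0.6822.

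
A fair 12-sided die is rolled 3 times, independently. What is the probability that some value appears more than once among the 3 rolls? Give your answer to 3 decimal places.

P(all 3 different) = 12/12 · 11/12 · ··· · 10/12 ≈ 0.764.
P(at least two equal) = 1 − 0.764 = 0.236.

0.236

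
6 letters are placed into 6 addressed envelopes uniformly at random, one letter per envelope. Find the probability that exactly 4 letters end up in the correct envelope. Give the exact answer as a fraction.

Choose which 4 of the 6 are fixed: C(6,4) = 15 ways.
The remaining 2 must have no fixed point: D(2) = 1.
P = 15·1/720 = 1/48.

1/48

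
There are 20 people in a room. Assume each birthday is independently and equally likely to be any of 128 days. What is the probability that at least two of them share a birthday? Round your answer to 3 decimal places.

It's easier to compute the probability that all 20 are distinct.
P(all distinct) = 128/128 · 127/128 · ··· · 109/128 ≈ 0.209.
So the probability of at least one match is 1 − 0.209 = 0.791.

0.791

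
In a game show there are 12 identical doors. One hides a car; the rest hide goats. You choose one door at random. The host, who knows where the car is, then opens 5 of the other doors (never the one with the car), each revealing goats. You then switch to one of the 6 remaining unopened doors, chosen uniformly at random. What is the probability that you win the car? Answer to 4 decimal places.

0.1528

Your original door holds the car with probability 1/12, so the other 11 collectively hold it with probability 11/12.
The host can always find 5 empty doors to open, so the reveals don't change that 11/12; it is now spread over the 6 remaining unopened doors.
P(win by switching) = (11/12) · (1/6) = 11/72 ≈ 0.1528.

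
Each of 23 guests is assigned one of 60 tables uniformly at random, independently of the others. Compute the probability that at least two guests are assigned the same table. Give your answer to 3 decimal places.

0.992

It's easier to compute the probability that all 23 are distinct.
P(all distinct) = 60/60 · 59/60 · ··· · 38/60 ≈ 0.008.
So the probability of at least one match is 1 − 0.008 = 0.992.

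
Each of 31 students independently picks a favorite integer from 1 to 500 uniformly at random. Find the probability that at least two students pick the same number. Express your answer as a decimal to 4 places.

It's easier to compute the probability that all 31 are distinct.
P(all distinct) = 500/500 · 499/500 · ··· · 470/500 ≈ 0.3869.
So the probability of at least one match is 1 − 0.3869 = 0.6131.

0.6131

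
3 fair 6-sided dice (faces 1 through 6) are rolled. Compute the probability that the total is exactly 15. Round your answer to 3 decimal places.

0.046

There are 6^3 = 216 equally likely outcomes.
The number of ordered 3-tuples from {1,…,6} summing to 15 is 10.
P(sum = 15) = 10/216 = 5/108 ≈ 0.046.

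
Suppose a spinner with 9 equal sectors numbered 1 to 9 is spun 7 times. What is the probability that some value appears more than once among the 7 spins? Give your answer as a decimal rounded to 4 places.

0.9621

P(all 7 different) = 9/9 · 8/9 · ··· · 3/9 ≈ 0.0379.
P(at least two equal) = 1 − 0.0379 = 0.9621.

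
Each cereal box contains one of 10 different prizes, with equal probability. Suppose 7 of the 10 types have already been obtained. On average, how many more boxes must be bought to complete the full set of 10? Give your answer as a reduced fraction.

55/3

Starting from 7 distinct types, each trial gives a new one with probability (10−i)/10 when i types are held, so the wait for the next new type is 10/(10−i).
E = 10/3 + 10/2 + 10/1 = 55/3.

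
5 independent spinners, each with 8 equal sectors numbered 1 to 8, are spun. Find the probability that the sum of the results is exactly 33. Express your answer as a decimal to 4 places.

0.0101

There are 8^5 = 32768 equally likely outcomes.
The number of ordered 5-tuples from {1,…,8} summing to 33 is 330.
P(sum = 33) = 330/32768 = 165/16384 ≈ 0.0101.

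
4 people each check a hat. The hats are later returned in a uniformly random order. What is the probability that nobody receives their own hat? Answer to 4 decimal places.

This is the derangement probability: permutations of 4 with no fixed point.
D(4) = 4! · (1 − 1/1! + 1/2! − ··· + (−1)^4/4!) = 9.
P = 9/24 = 3/8 ≈ 0.3750.

0.3750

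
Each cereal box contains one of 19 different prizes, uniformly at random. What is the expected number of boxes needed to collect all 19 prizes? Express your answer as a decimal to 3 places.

After i distinct types are collected, each trial gives a new one with probability (19−i)/19, so the expected wait for the next new type is 19/(19−i).
E = 19/19 + 19/18 + 19/17 + 19/16 + 19/15 + 19/14 + 19/13 + 19/12 + 19/11 + 19/10 + 19/9 + 19/8 + 19/7 + 19/6 + 19/5 + 19/4 + 19/3 + 19/2 + 19/1 = 275295799/4084080 ≈ 67.407.

67.407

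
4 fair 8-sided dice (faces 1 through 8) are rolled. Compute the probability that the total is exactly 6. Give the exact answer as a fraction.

There are 8^4 = 4096 equally likely outcomes.
The number of ordered 4-tuples from {1,…,8} summing to 6 is 10.
P(sum = 6) = 10/4096 = 5/2048.

5/2048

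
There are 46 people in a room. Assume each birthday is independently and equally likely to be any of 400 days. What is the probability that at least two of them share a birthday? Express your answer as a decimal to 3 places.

0.932

It's easier to compute the probability that all 46 are distinct.
P(all distinct) = 400/400 · 399/400 · ··· · 355/400 ≈ 0.068.
So the probability of at least one match is 1 − 0.068 = 0.932.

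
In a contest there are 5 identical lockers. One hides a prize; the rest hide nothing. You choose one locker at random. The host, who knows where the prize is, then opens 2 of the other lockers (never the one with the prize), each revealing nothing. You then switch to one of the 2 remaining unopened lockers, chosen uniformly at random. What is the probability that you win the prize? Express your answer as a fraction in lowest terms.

Your original locker holds the prize with probability 1/5, so the other 4 collectively hold it with probability 4/5.
The host can always find 2 empty lockers to open, so the reveals don't change that 4/5; it is now spread over the 2 remaining unopened lockers.
P(win by switching) = (4/5) · (1/2) = 2/5.

2/5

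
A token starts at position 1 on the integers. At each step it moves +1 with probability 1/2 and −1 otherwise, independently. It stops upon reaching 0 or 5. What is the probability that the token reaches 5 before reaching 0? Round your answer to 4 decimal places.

0.2000

With a fair step, P(i) = ½P(i−1) + ½P(i+1) with P(0)=0, P(5)=1 has the linear solution P(i) = i/5.
P(1) = 1/5 ≈ 0.2000.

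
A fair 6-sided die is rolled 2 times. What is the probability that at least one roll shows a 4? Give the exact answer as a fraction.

11/36

P(no roll shows a 4) = (5/6)^2 = 25/36.
P(at least one) = 1 − 25/36 = 11/36.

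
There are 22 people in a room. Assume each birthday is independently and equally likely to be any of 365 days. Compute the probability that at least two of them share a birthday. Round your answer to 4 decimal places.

0.4757

It's easier to compute the probability that all 22 are distinct.
P(all distinct) = 365/365 · 364/365 · ··· · 344/365 ≈ 0.5243.
So the probability of at least one match is 1 − 0.5243 = 0.4757.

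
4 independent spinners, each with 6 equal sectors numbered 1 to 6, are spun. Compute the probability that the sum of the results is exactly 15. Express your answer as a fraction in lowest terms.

35/324

There are 6^4 = 1296 equally likely outcomes.
The number of ordered 4-tuples from {1,…,6} summing to 15 is 140.
P(sum = 15) = 140/1296 = 35/324.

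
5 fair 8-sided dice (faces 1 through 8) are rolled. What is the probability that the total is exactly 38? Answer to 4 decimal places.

There are 8^5 = 32768 equally likely outcomes.
The number of ordered 5-tuples from {1,…,8} summing to 38 is 15.
P(sum = 38) = 15/32768 ≈ 0.0005.

0.0005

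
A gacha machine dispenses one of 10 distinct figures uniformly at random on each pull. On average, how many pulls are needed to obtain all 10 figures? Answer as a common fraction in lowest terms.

7381/252

After i distinct types are collected, each trial gives a new one with probability (10−i)/10, so the expected wait for the next new type is 10/(10−i).
E = 10/10 + 10/9 + 10/8 + 10/7 + 10/6 + 10/5 + 10/4 + 10/3 + 10/2 + 10/1 = 7381/252.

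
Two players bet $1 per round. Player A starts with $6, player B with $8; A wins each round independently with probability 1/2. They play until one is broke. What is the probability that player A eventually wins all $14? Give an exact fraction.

With a fair step, P(i) = ½P(i−1) + ½P(i+1) with P(0)=0, P(14)=1 has the linear solution P(i) = i/14.
P(6) = 6/14 = 3/7.

3/7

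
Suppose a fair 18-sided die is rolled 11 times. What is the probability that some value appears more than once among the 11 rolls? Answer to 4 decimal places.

0.9802

P(all 11 different) = 18/18 · 17/18 · ··· · 8/18 ≈ 0.0198.
P(at least two equal) = 1 − 0.0198 = 0.9802.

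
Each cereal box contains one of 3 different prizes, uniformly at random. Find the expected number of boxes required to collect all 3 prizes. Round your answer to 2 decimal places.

5.50

After i distinct types are collected, each trial gives a new one with probability (3−i)/3, so the expected wait for the next new type is 3/(3−i).
E = 3/3 + 3/2 + 3/1 = 11/2 ≈ 5.50.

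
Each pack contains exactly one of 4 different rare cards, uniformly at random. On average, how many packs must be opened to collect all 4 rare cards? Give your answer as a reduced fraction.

After i distinct types are collected, each trial gives a new one with probability (4−i)/4, so the expected wait for the next new type is 4/(4−i).
E = 4/4 + 4/3 + 4/2 + 4/1 = 25/3.

25/3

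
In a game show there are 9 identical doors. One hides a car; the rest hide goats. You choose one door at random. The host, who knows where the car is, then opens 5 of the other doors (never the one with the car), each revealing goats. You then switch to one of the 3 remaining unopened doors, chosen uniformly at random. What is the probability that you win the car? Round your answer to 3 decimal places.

Your original door holds the car with probability 1/9, so the other 8 collectively hold it with probability 8/9.
The host can always find 5 empty doors to open, so the reveals don't change that 8/9; it is now spread over the 3 remaining unopened doors.
P(win by switching) = (8/9) · (1/3) = 8/27 ≈ 0.296.

0.296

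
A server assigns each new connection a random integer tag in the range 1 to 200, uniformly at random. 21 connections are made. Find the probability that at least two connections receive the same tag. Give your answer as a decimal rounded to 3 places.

It's easier to compute the probability that all 21 are distinct.
P(all distinct) = 200/200 · 199/200 · ··· · 180/200 ≈ 0.337.
So the probability of at least one match is 1 − 0.337 = 0.663.

0.663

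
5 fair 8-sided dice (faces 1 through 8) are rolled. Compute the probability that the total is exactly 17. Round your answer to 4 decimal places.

There are 8^5 = 32768 equally likely outcomes.
The number of ordered 5-tuples from {1,…,8} summing to 17 is 1470.
P(sum = 17) = 1470/32768 = 735/16384 ≈ 0.0449.

0.0449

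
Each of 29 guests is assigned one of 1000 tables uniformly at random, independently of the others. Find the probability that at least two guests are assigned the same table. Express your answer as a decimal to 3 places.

0.336

It's easier to compute the probability that all 29 are distinct.
P(all distinct) = 1000/1000 · 999/1000 · ··· · 972/1000 ≈ 0.664.
So the probability of at least one match is 1 − 0.664 = 0.336.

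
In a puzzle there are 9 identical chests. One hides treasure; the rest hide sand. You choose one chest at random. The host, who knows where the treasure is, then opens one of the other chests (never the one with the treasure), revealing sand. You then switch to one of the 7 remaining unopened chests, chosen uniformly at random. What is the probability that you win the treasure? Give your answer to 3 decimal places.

0.127

Your original chest holds the treasure with probability 1/9, so the other 8 collectively hold it with probability 8/9.
The host can always find an empty chest to open, so this doesn't change that 8/9; it is now spread over the 7 remaining unopened chests.
P(win by switching) = (8/9) · (1/7) = 8/63 ≈ 0.127.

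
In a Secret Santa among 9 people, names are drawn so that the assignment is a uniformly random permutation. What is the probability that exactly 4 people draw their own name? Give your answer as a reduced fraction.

Choose which 4 of the 9 are fixed: C(9,4) = 126 ways.
The remaining 5 must have no fixed point: D(5) = 44.
P = 126·44/362880 = 11/720.

11/720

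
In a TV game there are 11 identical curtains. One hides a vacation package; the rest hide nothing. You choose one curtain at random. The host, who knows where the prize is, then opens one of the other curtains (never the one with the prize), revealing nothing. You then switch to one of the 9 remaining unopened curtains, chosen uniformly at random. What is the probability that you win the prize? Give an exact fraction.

Your original curtain holds the prize with probability 1/11, so the other 10 collectively hold it with probability 10/11.
The host can always find an empty curtain to open, so this doesn't change that 10/11; it is now spread over the 9 remaining unopened curtains.
P(win by switching) = (10/11) · (1/9) = 10/99.

10/99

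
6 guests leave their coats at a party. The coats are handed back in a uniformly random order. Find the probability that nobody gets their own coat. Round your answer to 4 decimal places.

0.3681

This is the derangement probability: permutations of 6 with no fixed point.
D(6) = 6! · (1 − 1/1! + 1/2! − ··· + (−1)^6/6!) = 265.
P = 265/720 = 53/144 ≈ 0.3681.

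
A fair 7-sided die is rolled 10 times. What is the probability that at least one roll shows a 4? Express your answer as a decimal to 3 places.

0.786

P(no roll shows a 4) = (6/7)^10 ≈ 0.214.
P(at least one) = 1 − 0.214 = 0.786.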